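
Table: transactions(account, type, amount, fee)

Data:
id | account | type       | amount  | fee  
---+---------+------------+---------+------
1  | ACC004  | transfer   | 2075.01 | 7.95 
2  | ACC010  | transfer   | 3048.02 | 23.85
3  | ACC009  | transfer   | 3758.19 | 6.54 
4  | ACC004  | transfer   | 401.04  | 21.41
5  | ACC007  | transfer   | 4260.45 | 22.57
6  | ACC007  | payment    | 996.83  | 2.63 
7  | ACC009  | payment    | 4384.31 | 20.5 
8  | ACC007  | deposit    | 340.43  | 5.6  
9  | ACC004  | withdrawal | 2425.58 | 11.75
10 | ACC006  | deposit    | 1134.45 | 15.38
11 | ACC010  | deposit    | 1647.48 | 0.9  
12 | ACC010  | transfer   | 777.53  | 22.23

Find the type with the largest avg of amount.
SELECT type, AVG(amount) as val
FROM transactions
GROUP BY type
ORDER BY val DESC
LIMIT 1

Result: payment with avg(amount) = 2690.57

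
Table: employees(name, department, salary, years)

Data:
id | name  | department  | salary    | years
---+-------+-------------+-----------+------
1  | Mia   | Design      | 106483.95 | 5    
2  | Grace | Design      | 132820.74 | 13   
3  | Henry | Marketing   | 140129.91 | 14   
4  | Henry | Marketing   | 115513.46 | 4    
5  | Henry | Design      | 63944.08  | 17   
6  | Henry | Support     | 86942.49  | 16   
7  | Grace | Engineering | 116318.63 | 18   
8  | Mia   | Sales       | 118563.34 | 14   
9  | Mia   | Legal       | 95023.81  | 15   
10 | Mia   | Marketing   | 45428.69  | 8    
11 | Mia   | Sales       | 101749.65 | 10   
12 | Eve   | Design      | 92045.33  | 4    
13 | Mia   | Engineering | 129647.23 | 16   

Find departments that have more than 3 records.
SELECT department, COUNT(*) as cnt
FROM employees
GROUP BY department
HAVING COUNT(*) > 3

Result:
  Design: 4

Note: HAVING filters groups after aggregation, WHERE filters rows before.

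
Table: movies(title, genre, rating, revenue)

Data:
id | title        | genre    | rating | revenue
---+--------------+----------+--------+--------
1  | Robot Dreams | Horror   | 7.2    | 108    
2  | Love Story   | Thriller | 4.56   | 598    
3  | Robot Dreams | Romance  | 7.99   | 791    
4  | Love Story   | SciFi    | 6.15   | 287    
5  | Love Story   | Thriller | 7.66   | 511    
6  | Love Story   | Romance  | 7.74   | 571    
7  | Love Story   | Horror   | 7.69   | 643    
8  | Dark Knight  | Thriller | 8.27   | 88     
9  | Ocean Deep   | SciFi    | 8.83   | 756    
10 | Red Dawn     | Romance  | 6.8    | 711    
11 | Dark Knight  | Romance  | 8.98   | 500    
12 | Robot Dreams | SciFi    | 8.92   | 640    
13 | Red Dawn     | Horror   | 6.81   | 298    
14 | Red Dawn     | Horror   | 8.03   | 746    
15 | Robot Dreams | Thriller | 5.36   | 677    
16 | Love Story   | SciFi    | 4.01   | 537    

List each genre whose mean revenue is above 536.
SELECT genre, AVG(revenue)
FROM movies
GROUP BY genre
HAVING AVG(revenue) > 536

Result:
  Romance: avg=643.25
  SciFi: avg=555.00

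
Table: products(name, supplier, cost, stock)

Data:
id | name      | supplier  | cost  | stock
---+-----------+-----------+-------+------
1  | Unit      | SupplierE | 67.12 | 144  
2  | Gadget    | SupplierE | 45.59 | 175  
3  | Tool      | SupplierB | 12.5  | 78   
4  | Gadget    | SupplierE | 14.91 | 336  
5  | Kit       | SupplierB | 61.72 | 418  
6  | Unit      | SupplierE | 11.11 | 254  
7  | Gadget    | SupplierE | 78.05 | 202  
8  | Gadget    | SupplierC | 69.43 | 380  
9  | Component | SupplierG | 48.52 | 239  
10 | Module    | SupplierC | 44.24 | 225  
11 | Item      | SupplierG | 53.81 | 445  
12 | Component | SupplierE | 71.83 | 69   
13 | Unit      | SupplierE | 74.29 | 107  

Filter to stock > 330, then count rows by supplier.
SELECT supplier, COUNT(*)
FROM products
WHERE stock > 330
GROUP BY supplier

Note: WHERE filters rows before grouping.

Result:
  SupplierB: 1
  SupplierC: 1
  SupplierE: 1
  SupplierG: 1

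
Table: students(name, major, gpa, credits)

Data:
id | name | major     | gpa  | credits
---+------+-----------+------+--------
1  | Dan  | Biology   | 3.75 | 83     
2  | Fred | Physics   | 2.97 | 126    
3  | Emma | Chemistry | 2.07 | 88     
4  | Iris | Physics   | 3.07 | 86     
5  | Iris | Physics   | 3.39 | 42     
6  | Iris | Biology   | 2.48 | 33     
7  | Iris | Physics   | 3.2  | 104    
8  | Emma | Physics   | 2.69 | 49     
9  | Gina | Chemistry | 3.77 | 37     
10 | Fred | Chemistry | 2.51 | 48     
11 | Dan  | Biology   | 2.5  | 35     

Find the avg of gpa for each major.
SELECT major, AVG(gpa) as result
FROM students
GROUP BY major

Result:
  Biology: 2.91
  Chemistry: 2.78
  Physics: 3.06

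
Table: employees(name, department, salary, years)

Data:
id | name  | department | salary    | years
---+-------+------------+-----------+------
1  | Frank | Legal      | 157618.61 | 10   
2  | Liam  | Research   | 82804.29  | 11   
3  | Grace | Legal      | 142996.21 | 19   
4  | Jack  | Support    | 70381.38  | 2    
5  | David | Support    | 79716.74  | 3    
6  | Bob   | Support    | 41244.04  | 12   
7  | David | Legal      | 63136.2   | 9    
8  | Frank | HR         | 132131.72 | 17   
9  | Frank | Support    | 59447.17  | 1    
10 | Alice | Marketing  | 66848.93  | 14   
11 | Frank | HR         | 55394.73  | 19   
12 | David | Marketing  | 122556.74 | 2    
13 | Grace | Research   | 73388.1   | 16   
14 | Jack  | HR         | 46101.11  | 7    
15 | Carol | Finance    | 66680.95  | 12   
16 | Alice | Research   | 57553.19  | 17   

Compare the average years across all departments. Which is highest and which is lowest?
SELECT department, AVG(years)
FROM employees
GROUP BY department
ORDER BY AVG(years)

All groups:
  Support: 4.50
  Marketing: 8.00
  Finance: 12.00
  Legal: 12.67
  HR: 14.33
  Research: 14.67

Highest: Research (14.67)
Lowest: Support (4.50)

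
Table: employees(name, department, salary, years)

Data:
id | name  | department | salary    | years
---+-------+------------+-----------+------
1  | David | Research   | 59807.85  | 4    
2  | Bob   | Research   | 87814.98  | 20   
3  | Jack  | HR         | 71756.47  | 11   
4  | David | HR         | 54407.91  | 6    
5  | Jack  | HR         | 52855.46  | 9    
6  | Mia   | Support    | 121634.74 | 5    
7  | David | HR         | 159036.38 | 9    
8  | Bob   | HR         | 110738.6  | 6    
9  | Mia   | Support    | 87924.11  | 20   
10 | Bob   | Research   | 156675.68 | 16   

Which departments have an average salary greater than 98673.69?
SELECT department, AVG(salary)
FROM employees
GROUP BY department
HAVING AVG(salary) > 98673.69

Result:
  Research: avg=101432.84
  Support: avg=104779.43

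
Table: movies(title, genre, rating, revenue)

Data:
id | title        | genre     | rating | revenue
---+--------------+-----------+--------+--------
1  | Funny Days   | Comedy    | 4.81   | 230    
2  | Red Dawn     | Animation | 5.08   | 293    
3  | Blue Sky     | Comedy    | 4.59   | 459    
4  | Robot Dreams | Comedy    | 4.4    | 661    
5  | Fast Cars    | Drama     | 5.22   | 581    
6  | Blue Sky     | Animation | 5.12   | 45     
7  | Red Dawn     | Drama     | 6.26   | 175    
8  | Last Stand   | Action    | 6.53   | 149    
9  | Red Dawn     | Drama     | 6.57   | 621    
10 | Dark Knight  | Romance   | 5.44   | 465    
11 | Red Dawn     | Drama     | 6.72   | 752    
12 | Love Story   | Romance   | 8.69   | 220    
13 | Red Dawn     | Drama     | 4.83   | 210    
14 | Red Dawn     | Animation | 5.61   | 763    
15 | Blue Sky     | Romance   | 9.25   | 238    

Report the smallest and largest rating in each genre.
SELECT genre, MIN(rating), MAX(rating)
FROM movies
GROUP BY genre

Result:
  Action: min=6.53, max=6.53
  Animation: min=5.08, max=5.61
  Comedy: min=4.40, max=4.81
  Drama: min=4.83, max=6.72
  Romance: min=5.44, max=9.25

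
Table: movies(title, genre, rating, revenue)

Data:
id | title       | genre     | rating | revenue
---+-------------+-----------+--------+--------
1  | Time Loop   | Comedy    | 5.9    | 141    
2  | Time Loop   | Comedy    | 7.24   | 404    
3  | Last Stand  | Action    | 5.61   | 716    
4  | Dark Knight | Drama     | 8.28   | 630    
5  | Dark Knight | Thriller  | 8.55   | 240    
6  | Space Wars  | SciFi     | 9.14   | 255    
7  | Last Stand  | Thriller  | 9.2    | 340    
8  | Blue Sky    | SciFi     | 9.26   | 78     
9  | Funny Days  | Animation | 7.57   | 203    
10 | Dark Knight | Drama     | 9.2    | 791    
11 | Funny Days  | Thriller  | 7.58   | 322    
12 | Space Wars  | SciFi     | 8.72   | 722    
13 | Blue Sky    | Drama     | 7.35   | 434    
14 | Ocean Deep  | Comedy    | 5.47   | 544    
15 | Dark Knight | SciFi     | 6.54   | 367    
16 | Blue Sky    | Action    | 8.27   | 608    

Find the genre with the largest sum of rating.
SELECT genre, SUM(rating) as val
FROM movies
GROUP BY genre
ORDER BY val DESC
LIMIT 1

Result: SciFi with sum(rating) = 33.66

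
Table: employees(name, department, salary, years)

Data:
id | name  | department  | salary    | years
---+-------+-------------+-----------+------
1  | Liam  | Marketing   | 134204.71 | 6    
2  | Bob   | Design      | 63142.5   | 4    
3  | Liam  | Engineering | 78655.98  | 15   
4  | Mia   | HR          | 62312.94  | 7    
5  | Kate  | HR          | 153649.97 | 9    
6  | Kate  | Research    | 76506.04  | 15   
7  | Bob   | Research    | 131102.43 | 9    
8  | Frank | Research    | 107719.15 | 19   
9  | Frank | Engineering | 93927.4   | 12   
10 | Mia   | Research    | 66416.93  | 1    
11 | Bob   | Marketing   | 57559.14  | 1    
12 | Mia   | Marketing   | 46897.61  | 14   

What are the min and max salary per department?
SELECT department, MIN(salary), MAX(salary)
FROM employees
GROUP BY department

Result:
  Design: min=63142.50, max=63142.50
  Engineering: min=78655.98, max=93927.40
  HR: min=62312.94, max=153649.97
  Marketing: min=46897.61, max=134204.71
  Research: min=66416.93, max=131102.43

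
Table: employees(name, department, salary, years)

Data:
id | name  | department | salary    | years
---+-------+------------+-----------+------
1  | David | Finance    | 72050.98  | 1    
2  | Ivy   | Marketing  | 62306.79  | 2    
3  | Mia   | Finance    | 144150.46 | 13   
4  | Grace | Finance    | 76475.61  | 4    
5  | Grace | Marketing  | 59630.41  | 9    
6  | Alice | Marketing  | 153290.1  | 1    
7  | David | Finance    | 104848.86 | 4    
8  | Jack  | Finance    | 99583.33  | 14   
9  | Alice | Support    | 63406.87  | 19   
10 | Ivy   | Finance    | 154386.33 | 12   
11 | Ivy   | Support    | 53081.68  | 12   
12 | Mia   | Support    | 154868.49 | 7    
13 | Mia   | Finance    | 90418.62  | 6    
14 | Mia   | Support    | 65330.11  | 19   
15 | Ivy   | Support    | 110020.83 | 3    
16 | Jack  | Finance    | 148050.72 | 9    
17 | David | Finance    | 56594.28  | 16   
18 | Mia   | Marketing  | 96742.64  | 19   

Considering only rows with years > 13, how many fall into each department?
SELECT department, COUNT(*)
FROM employees
WHERE years > 13
GROUP BY department

Note: WHERE filters rows before grouping.

Result:
  Finance: 2
  Marketing: 1
  Support: 2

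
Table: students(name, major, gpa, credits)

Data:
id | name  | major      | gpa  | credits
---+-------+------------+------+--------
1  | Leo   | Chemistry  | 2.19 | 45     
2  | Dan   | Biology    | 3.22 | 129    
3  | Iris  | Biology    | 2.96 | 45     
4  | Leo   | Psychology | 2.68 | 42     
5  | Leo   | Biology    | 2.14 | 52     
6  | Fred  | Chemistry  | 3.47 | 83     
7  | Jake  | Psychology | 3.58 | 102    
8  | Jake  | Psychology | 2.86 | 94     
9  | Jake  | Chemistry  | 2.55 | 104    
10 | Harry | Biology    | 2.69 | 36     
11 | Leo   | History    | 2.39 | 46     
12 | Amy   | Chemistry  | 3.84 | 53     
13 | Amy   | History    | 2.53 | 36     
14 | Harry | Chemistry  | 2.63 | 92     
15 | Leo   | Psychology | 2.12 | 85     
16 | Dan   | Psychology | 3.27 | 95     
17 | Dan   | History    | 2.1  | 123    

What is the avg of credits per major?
SELECT major, AVG(credits) as result
FROM students
GROUP BY major

Result:
  Biology: 65.50
  Chemistry: 75.40
  History: 68.33
  Psychology: 83.60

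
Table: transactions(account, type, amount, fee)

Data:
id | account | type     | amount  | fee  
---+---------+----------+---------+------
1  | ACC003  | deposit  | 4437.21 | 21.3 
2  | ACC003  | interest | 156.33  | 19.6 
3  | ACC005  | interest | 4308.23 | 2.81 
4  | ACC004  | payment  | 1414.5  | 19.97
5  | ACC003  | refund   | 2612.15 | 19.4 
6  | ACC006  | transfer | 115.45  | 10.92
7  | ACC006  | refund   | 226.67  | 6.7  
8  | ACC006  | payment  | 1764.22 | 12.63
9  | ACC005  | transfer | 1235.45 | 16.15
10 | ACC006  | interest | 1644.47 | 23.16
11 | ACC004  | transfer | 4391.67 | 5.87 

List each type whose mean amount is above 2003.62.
SELECT type, AVG(amount)
FROM transactions
GROUP BY type
HAVING AVG(amount) > 2003.62

Result:
  deposit: avg=4437.21
  interest: avg=2036.34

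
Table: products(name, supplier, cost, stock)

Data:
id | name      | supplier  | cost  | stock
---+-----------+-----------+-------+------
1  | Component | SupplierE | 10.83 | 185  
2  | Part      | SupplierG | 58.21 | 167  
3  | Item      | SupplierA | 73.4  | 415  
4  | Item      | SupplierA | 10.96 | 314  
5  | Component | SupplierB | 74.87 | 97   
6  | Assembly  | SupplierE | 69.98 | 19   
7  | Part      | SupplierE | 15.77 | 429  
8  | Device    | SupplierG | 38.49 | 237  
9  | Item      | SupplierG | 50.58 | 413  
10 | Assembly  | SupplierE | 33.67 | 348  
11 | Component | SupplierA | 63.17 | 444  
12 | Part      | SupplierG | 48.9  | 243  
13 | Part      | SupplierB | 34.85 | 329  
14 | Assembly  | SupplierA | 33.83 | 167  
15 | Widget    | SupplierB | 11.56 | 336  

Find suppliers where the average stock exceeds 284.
SELECT supplier, AVG(stock)
FROM products
GROUP BY supplier
HAVING AVG(stock) > 284

Result:
  SupplierA: avg=335.00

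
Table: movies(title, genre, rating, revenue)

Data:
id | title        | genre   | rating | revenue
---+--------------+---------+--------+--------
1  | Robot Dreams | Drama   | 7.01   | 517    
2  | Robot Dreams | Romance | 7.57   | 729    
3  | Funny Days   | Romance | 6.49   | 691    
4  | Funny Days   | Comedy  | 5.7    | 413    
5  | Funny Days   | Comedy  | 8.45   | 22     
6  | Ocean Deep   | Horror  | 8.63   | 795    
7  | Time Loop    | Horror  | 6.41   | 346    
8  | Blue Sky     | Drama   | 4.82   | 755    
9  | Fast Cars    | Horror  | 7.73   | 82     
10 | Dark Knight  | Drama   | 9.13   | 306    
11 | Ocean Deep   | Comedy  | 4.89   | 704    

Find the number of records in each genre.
SELECT genre, COUNT(*) as count
FROM movies
GROUP BY genre

Result:
  Comedy: 3
  Drama: 3
  Horror: 3
  Romance: 2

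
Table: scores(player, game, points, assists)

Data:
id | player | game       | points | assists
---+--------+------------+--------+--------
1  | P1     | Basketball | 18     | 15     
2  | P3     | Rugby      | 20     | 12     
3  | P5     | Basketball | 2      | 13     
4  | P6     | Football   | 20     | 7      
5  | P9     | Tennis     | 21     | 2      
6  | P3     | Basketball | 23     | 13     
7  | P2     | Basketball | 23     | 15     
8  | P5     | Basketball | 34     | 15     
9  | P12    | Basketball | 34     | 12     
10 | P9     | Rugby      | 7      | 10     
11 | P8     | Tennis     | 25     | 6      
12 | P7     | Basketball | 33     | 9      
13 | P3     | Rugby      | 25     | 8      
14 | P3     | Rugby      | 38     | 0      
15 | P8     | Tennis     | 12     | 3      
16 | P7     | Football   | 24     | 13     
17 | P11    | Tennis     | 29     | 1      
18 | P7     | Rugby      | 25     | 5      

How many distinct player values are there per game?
SELECT game, COUNT(DISTINCT player)
FROM scores
GROUP BY game

Result:
  Basketball: 6 distinct
  Football: 2 distinct
  Rugby: 3 distinct
  Tennis: 3 distinct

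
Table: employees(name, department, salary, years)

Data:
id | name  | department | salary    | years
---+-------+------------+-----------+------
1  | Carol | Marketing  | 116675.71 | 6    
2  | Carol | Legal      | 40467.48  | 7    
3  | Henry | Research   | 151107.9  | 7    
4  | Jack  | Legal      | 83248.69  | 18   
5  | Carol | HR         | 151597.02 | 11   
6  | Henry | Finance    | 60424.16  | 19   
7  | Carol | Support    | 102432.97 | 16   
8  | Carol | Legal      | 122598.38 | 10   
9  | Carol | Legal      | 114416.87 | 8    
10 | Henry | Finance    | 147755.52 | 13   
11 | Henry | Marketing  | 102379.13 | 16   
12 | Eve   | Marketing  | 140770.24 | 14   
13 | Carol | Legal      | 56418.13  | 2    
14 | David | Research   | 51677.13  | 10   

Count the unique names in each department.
SELECT department, COUNT(DISTINCT name)
FROM employees
GROUP BY department

Result:
  Finance: 1 distinct
  HR: 1 distinct
  Legal: 2 distinct
  Marketing: 3 distinct
  Research: 2 distinct
  Support: 1 distinct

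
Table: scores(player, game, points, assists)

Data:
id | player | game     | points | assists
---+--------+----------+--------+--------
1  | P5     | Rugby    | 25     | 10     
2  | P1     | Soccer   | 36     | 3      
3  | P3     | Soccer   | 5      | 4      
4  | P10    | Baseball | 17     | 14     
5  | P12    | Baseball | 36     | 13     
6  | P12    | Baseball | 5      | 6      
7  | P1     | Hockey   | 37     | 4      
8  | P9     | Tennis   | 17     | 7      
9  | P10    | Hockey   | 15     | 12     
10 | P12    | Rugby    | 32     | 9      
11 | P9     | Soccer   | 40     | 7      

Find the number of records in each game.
SELECT game, COUNT(*) as count
FROM scores
GROUP BY game

Result:
  Baseball: 3
  Hockey: 2
  Rugby: 2
  Soccer: 3
  Tennis: 1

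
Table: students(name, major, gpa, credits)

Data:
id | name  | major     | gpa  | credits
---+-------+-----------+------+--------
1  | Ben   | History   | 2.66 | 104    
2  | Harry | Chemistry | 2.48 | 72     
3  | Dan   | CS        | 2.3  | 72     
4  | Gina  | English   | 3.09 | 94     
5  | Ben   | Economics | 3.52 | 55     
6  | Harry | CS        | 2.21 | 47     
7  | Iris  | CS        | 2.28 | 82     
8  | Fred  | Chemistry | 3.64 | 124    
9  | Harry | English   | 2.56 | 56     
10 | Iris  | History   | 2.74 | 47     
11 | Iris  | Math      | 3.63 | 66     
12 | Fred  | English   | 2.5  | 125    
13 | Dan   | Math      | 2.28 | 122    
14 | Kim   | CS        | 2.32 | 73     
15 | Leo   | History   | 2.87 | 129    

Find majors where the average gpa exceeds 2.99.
SELECT major, AVG(gpa)
FROM students
GROUP BY major
HAVING AVG(gpa) > 2.99

Result:
  Chemistry: avg=3.06
  Economics: avg=3.52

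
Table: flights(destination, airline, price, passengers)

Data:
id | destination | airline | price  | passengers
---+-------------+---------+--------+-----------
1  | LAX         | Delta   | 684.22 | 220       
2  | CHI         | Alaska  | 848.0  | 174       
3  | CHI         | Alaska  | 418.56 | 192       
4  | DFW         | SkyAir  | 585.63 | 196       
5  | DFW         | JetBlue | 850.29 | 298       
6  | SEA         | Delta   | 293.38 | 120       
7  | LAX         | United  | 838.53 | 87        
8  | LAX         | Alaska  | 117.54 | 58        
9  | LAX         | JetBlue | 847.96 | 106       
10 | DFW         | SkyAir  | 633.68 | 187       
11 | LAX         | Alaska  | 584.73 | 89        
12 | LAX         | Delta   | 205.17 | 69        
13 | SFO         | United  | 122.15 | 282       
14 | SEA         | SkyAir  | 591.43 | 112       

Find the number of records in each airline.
SELECT airline, COUNT(*) as count
FROM flights
GROUP BY airline

Result:
  Alaska: 4
  Delta: 3
  JetBlue: 2
  SkyAir: 3
  United: 2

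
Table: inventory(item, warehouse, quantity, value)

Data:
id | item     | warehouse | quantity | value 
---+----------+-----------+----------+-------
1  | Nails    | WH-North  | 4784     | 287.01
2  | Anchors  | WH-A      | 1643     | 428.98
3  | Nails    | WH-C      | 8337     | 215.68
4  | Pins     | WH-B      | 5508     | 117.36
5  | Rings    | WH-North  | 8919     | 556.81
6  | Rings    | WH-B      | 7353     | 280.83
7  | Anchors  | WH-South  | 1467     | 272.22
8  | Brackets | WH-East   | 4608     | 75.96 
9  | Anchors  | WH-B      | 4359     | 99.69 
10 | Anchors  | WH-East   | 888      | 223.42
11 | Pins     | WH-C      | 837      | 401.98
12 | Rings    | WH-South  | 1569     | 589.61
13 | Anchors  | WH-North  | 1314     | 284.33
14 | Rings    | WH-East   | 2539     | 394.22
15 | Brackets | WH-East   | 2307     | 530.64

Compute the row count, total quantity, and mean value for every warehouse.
SELECT warehouse,
       COUNT(*) as cnt,
       SUM(quantity) as total_quantity,
       AVG(value) as avg_value
FROM inventory
GROUP BY warehouse

Result:
  WH-A: 1 records, 1643 total quantity, 428.98 avg value
  WH-B: 3 records, 17220 total quantity, 165.96 avg value
  WH-C: 2 records, 9174 total quantity, 308.83 avg value
  WH-East: 4 records, 10342 total quantity, 306.06 avg value
  WH-North: 3 records, 15017 total quantity, 376.05 avg value
  WH-South: 2 records, 3036 total quantity, 430.92 avg value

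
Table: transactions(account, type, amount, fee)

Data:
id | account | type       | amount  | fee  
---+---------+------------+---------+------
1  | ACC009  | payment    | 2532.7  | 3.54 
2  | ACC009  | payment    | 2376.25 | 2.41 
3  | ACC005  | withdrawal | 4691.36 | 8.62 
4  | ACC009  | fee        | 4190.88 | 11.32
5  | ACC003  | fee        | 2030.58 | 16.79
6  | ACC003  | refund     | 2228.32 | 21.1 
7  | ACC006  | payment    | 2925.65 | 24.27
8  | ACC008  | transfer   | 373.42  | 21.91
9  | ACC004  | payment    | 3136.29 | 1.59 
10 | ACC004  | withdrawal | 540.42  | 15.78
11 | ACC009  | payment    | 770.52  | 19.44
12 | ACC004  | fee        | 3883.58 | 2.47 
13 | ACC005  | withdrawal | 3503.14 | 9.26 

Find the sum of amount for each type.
SELECT type, SUM(amount) as result
FROM transactions
GROUP BY type

Result:
  fee: 10105.04
  payment: 11741.41
  refund: 2228.32
  transfer: 373.42
  withdrawal: 8734.92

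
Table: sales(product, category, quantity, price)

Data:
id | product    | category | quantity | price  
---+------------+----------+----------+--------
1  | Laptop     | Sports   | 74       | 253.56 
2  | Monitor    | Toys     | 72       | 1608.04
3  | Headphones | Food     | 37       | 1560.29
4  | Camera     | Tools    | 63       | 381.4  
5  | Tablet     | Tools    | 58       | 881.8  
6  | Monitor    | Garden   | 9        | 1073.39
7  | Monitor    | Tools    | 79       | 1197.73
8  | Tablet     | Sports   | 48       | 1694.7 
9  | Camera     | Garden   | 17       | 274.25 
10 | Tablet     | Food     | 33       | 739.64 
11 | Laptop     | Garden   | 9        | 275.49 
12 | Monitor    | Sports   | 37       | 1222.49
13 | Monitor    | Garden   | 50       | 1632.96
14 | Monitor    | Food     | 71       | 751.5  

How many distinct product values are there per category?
SELECT category, COUNT(DISTINCT product)
FROM sales
GROUP BY category

Result:
  Food: 3 distinct
  Garden: 3 distinct
  Sports: 3 distinct
  Tools: 3 distinct
  Toys: 1 distinct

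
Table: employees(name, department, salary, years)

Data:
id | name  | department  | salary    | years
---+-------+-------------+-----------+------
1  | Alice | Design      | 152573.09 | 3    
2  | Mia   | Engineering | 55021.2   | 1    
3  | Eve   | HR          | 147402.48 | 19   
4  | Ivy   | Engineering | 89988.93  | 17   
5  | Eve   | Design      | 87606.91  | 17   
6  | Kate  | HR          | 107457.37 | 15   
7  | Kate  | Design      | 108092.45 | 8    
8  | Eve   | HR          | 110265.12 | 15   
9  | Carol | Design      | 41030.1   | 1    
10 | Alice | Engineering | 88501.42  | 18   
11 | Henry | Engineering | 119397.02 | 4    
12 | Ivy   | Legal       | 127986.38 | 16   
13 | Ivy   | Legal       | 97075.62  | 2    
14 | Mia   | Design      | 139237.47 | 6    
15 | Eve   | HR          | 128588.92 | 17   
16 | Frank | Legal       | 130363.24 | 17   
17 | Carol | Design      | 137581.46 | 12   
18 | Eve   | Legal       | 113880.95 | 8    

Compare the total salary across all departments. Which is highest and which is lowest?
SELECT department, SUM(salary)
FROM employees
GROUP BY department
ORDER BY SUM(salary)

All groups:
  Engineering: 352908.57
  Legal: 469306.19
  HR: 493713.89
  Design: 666121.48

Highest: Design (666121.48)
Lowest: Engineering (352908.57)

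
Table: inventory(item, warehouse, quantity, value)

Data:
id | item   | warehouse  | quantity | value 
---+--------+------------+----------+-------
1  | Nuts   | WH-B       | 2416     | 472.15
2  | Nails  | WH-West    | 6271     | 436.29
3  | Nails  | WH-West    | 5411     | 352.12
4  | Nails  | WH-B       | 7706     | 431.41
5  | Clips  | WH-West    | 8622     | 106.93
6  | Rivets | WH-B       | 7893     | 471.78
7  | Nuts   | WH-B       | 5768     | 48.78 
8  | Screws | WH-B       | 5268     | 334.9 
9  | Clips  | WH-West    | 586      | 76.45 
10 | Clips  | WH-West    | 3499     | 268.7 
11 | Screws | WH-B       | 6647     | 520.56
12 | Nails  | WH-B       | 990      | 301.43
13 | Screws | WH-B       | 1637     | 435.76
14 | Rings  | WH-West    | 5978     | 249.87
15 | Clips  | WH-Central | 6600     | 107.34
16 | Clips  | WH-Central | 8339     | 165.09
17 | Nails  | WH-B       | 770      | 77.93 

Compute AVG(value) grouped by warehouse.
SELECT warehouse, AVG(value) as result
FROM inventory
GROUP BY warehouse

Result:
  WH-B: 343.86
  WH-Central: 136.22
  WH-West: 248.39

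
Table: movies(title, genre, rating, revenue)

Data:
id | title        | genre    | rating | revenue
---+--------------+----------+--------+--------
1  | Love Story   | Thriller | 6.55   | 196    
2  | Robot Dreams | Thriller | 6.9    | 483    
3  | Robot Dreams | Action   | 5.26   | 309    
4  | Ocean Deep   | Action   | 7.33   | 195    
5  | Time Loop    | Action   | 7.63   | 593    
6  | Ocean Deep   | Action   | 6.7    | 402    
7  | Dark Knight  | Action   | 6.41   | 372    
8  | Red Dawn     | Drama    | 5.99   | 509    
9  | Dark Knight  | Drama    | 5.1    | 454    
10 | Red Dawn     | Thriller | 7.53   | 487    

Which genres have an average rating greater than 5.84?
SELECT genre, AVG(rating)
FROM movies
GROUP BY genre
HAVING AVG(rating) > 5.84

Result:
  Action: avg=6.67
  Thriller: avg=6.99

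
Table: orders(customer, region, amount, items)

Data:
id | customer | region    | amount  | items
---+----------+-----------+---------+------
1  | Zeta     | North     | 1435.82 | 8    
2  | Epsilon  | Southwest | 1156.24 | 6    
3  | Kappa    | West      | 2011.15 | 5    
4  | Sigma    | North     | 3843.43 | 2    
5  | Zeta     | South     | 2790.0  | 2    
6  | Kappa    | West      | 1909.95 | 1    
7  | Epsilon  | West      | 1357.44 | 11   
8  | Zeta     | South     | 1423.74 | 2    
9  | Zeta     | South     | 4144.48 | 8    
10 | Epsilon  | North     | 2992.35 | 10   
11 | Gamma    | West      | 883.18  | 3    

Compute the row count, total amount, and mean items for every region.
SELECT region,
       COUNT(*) as cnt,
       SUM(amount) as total_amount,
       AVG(items) as avg_items
FROM orders
GROUP BY region

Result:
  North: 3 records, 8271.60 total amount, 6.67 avg items
  South: 3 records, 8358.22 total amount, 4.00 avg items
  Southwest: 1 records, 1156.24 total amount, 6.00 avg items
  West: 4 records, 6161.72 total amount, 5.00 avg items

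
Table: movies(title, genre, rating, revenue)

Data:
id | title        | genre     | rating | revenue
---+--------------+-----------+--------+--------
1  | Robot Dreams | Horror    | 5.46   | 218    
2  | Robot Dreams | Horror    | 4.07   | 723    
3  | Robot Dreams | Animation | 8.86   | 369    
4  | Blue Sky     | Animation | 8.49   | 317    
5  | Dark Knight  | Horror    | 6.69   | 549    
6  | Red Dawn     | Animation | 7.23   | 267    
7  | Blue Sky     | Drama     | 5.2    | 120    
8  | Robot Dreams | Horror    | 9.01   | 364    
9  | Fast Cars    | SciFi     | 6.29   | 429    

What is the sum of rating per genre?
SELECT genre, SUM(rating) as result
FROM movies
GROUP BY genre

Result:
  Animation: 24.58
  Drama: 5.20
  Horror: 25.23
  SciFi: 6.29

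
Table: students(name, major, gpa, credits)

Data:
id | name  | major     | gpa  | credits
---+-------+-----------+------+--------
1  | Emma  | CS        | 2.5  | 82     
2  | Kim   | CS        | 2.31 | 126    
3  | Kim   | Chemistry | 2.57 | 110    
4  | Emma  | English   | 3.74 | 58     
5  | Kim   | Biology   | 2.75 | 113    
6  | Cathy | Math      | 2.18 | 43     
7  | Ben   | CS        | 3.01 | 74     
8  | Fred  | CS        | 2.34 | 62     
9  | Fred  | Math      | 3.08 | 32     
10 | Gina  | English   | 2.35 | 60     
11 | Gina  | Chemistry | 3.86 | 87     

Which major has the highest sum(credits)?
SELECT major, SUM(credits) as val
FROM students
GROUP BY major
ORDER BY val DESC
LIMIT 1

Result: CS with sum(credits) = 344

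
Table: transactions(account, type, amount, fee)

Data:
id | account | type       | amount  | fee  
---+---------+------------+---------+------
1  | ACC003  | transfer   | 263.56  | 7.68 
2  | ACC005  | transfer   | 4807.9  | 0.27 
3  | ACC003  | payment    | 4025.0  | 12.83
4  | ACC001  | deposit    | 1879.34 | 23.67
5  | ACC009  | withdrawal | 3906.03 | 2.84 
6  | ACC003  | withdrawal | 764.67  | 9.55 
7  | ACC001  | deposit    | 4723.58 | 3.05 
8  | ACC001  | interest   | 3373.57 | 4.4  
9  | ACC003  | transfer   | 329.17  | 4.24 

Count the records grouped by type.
SELECT type, COUNT(*) as count
FROM transactions
GROUP BY type

Result:
  deposit: 2
  interest: 1
  payment: 1
  transfer: 3
  withdrawal: 2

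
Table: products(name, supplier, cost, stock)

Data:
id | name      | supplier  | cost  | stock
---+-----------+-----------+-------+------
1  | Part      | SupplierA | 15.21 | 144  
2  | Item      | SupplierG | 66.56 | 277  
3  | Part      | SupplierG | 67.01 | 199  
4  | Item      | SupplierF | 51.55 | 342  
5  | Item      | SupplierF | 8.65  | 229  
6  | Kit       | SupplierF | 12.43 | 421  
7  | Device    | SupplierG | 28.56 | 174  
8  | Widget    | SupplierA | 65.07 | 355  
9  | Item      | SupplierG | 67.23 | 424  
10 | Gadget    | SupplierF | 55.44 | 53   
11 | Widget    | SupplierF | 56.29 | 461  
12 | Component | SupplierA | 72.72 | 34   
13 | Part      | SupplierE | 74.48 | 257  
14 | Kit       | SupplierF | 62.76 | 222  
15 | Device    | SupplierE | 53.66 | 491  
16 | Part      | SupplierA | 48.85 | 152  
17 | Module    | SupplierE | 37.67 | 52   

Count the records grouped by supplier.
SELECT supplier, COUNT(*) as count
FROM products
GROUP BY supplier

Result:
  SupplierA: 4
  SupplierE: 3
  SupplierF: 6
  SupplierG: 4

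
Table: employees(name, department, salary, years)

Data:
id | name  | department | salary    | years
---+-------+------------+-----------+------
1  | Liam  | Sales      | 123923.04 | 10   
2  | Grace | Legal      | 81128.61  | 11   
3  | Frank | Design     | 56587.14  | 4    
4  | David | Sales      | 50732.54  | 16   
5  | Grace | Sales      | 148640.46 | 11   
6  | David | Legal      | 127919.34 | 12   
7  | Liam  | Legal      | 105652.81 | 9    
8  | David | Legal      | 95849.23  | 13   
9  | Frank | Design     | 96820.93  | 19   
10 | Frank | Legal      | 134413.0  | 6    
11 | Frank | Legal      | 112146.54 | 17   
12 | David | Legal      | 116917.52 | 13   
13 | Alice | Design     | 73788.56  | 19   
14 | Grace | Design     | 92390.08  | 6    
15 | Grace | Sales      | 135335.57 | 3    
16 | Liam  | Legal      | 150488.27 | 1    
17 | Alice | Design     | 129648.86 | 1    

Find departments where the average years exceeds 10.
SELECT department, AVG(years)
FROM employees
GROUP BY department
HAVING AVG(years) > 10

Result:
  Legal: avg=10.25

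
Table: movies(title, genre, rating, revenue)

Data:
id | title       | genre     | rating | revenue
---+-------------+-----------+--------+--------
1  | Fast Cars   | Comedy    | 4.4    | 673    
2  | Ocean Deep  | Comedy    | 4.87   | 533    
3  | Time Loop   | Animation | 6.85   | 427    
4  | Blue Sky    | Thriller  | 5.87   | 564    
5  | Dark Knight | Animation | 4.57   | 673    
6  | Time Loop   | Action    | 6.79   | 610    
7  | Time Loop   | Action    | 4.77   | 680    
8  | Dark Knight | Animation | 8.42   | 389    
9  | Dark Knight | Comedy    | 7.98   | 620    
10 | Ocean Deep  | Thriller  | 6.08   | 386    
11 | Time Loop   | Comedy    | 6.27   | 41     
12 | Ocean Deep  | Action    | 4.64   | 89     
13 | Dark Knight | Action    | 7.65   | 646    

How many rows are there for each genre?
SELECT genre, COUNT(*) as count
FROM movies
GROUP BY genre

Result:
  Action: 4
  Animation: 3
  Comedy: 4
  Thriller: 2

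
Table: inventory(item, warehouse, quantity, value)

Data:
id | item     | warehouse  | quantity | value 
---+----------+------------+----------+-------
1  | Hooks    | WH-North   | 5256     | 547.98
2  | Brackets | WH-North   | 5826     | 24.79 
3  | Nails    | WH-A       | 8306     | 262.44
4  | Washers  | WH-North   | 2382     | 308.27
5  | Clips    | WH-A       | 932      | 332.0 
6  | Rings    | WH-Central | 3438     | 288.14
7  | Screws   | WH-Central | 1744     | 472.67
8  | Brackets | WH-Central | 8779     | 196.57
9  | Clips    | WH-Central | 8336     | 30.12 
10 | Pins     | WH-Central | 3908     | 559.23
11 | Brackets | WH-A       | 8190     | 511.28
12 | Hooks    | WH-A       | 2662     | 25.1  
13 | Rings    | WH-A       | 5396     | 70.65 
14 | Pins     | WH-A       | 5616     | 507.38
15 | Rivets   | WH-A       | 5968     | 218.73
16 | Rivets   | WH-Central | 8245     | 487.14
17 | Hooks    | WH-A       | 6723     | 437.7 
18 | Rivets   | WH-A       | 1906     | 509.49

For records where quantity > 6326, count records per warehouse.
SELECT warehouse, COUNT(*)
FROM inventory
WHERE quantity > 6326
GROUP BY warehouse

Note: WHERE filters rows before grouping.

Result:
  WH-A: 3
  WH-Central: 3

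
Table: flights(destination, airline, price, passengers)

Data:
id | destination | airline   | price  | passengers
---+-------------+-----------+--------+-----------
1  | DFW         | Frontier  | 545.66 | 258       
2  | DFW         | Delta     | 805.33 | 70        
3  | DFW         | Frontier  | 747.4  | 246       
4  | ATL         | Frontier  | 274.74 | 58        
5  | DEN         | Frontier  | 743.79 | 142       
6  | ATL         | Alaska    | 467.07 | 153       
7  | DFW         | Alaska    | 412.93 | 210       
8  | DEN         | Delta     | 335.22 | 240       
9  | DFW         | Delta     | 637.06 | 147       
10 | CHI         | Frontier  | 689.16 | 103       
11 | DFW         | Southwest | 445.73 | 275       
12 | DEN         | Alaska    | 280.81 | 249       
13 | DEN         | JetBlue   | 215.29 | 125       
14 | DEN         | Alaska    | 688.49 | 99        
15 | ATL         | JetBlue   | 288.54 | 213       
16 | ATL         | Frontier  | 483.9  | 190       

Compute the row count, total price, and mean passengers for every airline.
SELECT airline,
       COUNT(*) as cnt,
       SUM(price) as total_price,
       AVG(passengers) as avg_passengers
FROM flights
GROUP BY airline

Result:
  Alaska: 4 records, 1849.30 total price, 177.75 avg passengers
  Delta: 3 records, 1777.61 total price, 152.33 avg passengers
  Frontier: 6 records, 3484.65 total price, 166.17 avg passengers
  JetBlue: 2 records, 503.83 total price, 169.00 avg passengers
  Southwest: 1 records, 445.73 total price, 275.00 avg passengers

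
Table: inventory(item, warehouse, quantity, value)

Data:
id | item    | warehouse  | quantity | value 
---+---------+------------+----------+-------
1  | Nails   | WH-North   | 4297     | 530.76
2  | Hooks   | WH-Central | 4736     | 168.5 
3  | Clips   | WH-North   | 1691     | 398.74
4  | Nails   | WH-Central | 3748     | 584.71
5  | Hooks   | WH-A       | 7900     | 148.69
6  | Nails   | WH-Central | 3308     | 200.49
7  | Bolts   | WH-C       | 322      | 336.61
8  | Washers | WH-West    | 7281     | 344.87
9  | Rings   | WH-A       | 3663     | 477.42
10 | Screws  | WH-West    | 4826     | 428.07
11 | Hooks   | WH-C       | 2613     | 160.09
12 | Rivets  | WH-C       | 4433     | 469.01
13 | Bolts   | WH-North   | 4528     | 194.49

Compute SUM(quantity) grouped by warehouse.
SELECT warehouse, SUM(quantity) as result
FROM inventory
GROUP BY warehouse

Result:
  WH-A: 11563
  WH-C: 7368
  WH-Central: 11792
  WH-North: 10516
  WH-West: 12107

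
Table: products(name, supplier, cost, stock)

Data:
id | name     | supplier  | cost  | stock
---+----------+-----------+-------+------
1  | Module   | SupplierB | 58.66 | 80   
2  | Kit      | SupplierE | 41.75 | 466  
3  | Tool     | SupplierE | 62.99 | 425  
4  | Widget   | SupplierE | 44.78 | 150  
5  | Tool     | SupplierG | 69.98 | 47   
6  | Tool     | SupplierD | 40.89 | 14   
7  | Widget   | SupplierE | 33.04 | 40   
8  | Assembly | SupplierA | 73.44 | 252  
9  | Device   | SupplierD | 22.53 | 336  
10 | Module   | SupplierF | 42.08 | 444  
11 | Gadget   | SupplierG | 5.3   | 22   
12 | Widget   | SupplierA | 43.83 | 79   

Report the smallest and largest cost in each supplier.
SELECT supplier, MIN(cost), MAX(cost)
FROM products
GROUP BY supplier

Result:
  SupplierA: min=43.83, max=73.44
  SupplierB: min=58.66, max=58.66
  SupplierD: min=22.53, max=40.89
  SupplierE: min=33.04, max=62.99
  SupplierF: min=42.08, max=42.08
  SupplierG: min=5.30, max=69.98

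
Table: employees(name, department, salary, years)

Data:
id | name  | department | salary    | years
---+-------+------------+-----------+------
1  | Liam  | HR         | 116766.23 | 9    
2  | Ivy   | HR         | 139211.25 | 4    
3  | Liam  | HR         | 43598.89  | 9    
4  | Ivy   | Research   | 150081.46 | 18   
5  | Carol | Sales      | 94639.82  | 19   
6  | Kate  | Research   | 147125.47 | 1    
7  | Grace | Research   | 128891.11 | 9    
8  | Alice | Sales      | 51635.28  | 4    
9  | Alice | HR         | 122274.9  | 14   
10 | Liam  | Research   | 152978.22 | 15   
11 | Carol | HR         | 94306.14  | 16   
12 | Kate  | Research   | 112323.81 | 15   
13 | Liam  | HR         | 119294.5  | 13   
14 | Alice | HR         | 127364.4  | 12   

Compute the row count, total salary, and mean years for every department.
SELECT department,
       COUNT(*) as cnt,
       SUM(salary) as total_salary,
       AVG(years) as avg_years
FROM employees
GROUP BY department

Result:
  HR: 7 records, 762816.31 total salary, 11.00 avg years
  Research: 5 records, 691400.07 total salary, 11.60 avg years
  Sales: 2 records, 146275.10 total salary, 11.50 avg years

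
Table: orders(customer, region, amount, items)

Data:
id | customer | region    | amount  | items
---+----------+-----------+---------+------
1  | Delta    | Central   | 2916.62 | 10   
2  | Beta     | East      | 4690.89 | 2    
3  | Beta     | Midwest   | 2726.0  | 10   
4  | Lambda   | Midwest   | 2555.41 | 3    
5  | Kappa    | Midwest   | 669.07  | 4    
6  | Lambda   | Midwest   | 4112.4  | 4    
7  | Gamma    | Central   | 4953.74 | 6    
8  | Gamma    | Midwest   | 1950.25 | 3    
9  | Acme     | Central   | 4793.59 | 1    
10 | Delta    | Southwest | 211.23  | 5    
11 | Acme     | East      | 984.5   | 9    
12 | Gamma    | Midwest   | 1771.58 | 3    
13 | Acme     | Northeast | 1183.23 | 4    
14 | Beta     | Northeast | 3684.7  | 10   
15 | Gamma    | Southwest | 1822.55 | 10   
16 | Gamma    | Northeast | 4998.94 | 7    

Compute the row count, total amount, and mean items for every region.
SELECT region,
       COUNT(*) as cnt,
       SUM(amount) as total_amount,
       AVG(items) as avg_items
FROM orders
GROUP BY region

Result:
  Central: 3 records, 12663.95 total amount, 5.67 avg items
  East: 2 records, 5675.39 total amount, 5.50 avg items
  Midwest: 6 records, 13784.71 total amount, 4.50 avg items
  Northeast: 3 records, 9866.87 total amount, 7.00 avg items
  Southwest: 2 records, 2033.78 total amount, 7.50 avg items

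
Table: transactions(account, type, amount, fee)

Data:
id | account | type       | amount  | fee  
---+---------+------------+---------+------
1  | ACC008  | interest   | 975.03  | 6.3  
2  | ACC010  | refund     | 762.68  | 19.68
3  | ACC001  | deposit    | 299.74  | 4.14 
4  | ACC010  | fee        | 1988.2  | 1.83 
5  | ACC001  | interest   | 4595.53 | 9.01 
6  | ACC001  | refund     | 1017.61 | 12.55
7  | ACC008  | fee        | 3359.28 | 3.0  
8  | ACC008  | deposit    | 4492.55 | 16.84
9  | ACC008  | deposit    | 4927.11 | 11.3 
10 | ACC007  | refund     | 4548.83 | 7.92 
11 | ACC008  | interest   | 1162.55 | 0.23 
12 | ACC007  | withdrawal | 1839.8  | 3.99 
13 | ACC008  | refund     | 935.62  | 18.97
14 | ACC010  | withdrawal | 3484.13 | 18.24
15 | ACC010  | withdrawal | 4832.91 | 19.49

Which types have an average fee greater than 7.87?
SELECT type, AVG(fee)
FROM transactions
GROUP BY type
HAVING AVG(fee) > 7.87

Result:
  deposit: avg=10.76
  refund: avg=14.78
  withdrawal: avg=13.91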